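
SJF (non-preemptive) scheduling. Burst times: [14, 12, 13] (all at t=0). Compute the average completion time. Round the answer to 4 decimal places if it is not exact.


SJF order (ascending): [12, 13, 14]
Completion times:
  Job 1: burst=12, C=12
  Job 2: burst=13, C=25
  Job 3: burst=14, C=39
Average completion = 76/3 = 25.3333

25.3333


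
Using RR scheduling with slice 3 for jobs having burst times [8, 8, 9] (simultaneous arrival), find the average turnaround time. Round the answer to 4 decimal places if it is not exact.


Time quantum = 3
Execution trace:
  J1 runs 3 units, time = 3
  J2 runs 3 units, time = 6
  J3 runs 3 units, time = 9
  J1 runs 3 units, time = 12
  J2 runs 3 units, time = 15
  J3 runs 3 units, time = 18
  J1 runs 2 units, time = 20
  J2 runs 2 units, time = 22
  J3 runs 3 units, time = 25
Finish times: [20, 22, 25]
Average turnaround = 67/3 = 22.3333

22.3333


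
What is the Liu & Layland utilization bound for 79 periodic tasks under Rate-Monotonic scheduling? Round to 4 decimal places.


Compute 2^(1/79) = 1.0088126194
Subtract 1: 1.0088126194 - 1 = 0.0088126194
Multiply by n: 79 * 0.0088126194 = 0.6961969326
Round to 4 dp: 0.6962

0.6962


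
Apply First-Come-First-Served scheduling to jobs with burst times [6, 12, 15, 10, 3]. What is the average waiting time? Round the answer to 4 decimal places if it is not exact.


FCFS order (as given): [6, 12, 15, 10, 3]
Waiting times:
  Job 1: wait = 0
  Job 2: wait = 6
  Job 3: wait = 18
  Job 4: wait = 33
  Job 5: wait = 43
Sum of waiting times = 100
Average waiting time = 100/5 = 20.0

20.0


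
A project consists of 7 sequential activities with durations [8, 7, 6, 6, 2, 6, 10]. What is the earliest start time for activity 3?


Activity 3 starts after activities 1 through 2 complete.
Predecessor durations: [8, 7]
ES = 8 + 7 = 15

15


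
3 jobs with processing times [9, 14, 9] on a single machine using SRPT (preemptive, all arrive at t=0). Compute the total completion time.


Since all jobs arrive at t=0, SRPT equals SPT ordering.
SPT order: [9, 9, 14]
Completion times:
  Job 1: p=9, C=9
  Job 2: p=9, C=18
  Job 3: p=14, C=32
Total completion time = 9 + 18 + 32 = 59

59


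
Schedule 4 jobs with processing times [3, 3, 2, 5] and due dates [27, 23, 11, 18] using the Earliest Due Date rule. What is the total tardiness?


Sort by due date (EDD order): [(2, 11), (5, 18), (3, 23), (3, 27)]
Compute completion times and tardiness:
  Job 1: p=2, d=11, C=2, tardiness=max(0,2-11)=0
  Job 2: p=5, d=18, C=7, tardiness=max(0,7-18)=0
  Job 3: p=3, d=23, C=10, tardiness=max(0,10-23)=0
  Job 4: p=3, d=27, C=13, tardiness=max(0,13-27)=0
Total tardiness = 0

0


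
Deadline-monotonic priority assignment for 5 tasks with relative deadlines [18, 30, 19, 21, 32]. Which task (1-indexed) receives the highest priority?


Sort tasks by relative deadline (ascending):
  Task 1: deadline = 18
  Task 3: deadline = 19
  Task 4: deadline = 21
  Task 2: deadline = 30
  Task 5: deadline = 32
Priority order (highest first): [1, 3, 4, 2, 5]
Highest priority task = 1

1


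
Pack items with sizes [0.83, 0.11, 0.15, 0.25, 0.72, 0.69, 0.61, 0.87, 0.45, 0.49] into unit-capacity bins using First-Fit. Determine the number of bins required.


Place items sequentially using First-Fit:
  Item 0.83 -> new Bin 1
  Item 0.11 -> Bin 1 (now 0.94)
  Item 0.15 -> new Bin 2
  Item 0.25 -> Bin 2 (now 0.4)
  Item 0.72 -> new Bin 3
  Item 0.69 -> new Bin 4
  Item 0.61 -> new Bin 5
  Item 0.87 -> new Bin 6
  Item 0.45 -> Bin 2 (now 0.85)
  Item 0.49 -> new Bin 7
Total bins used = 7

7


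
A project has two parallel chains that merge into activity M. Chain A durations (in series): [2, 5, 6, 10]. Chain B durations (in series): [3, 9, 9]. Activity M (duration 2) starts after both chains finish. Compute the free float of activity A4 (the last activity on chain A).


ES(A4) = sum of predecessors on chain A = 13
EF(A4) = ES + duration = 13 + 10 = 23
Successor of A4 is M. ES(M) = max(sum(A), sum(B)) = max(23, 21) = 23
Free float = ES(successor) - EF(current) = 23 - 23 = 0

0


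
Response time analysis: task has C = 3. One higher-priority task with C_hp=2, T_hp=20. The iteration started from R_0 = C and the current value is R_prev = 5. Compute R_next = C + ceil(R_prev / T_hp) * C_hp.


R_next = C + ceil(R_prev / T_hp) * C_hp
ceil(5 / 20) = ceil(0.25) = 1
Interference = 1 * 2 = 2
R_next = 3 + 2 = 5
R_next = R_prev, so the iteration has converged (response time = 5).

5


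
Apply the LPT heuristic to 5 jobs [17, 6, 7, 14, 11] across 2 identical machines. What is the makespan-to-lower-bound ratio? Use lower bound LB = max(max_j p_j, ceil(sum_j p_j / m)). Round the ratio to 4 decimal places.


LPT order: [17, 14, 11, 7, 6]
Machine loads after assignment: [30, 25]
LPT makespan = 30
Lower bound = max(max_job, ceil(total/2)) = max(17, 28) = 28
Ratio = 30 / 28 = 1.0714

1.0714


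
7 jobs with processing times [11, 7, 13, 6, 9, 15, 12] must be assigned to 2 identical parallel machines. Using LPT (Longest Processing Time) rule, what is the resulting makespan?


Sort jobs in decreasing order (LPT): [15, 13, 12, 11, 9, 7, 6]
Assign each job to the least loaded machine:
  Machine 1: jobs [15, 11, 7, 6], load = 39
  Machine 2: jobs [13, 12, 9], load = 34
Makespan = max load = 39

39


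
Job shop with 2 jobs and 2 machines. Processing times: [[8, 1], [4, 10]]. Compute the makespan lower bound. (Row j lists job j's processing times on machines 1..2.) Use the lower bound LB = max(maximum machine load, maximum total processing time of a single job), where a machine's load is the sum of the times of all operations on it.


Machine loads:
  Machine 1: 8 + 4 = 12
  Machine 2: 1 + 10 = 11
Max machine load = 12
Job totals:
  Job 1: 9
  Job 2: 14
Max job total = 14
Lower bound = max(12, 14) = 14

14


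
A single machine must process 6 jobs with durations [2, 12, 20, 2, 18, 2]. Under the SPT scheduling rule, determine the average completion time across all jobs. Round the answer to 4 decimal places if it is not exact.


Sort jobs by processing time (SPT order): [2, 2, 2, 12, 18, 20]
Compute completion times sequentially:
  Job 1: processing = 2, completes at 2
  Job 2: processing = 2, completes at 4
  Job 3: processing = 2, completes at 6
  Job 4: processing = 12, completes at 18
  Job 5: processing = 18, completes at 36
  Job 6: processing = 20, completes at 56
Sum of completion times = 122
Average completion time = 122/6 = 20.3333

20.3333


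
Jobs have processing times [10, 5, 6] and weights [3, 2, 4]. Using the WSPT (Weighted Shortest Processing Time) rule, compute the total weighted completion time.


Compute p/w ratios and sort ascending (WSPT): [(6, 4), (5, 2), (10, 3)]
Compute weighted completion times:
  Job (p=6,w=4): C=6, w*C=4*6=24
  Job (p=5,w=2): C=11, w*C=2*11=22
  Job (p=10,w=3): C=21, w*C=3*21=63
Total weighted completion time = 109

109


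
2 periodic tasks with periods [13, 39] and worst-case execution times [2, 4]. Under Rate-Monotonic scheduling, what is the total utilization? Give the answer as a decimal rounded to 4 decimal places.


Compute individual utilizations (exact fractions):
  Task 1: C/T = 2/13 (approx. 0.1538)
  Task 2: C/T = 4/39 (approx. 0.1026)
Total utilization U = 2/13 + 4/39 = 10/39
Rounded to 4 decimal places: U = 0.2564
RM (Liu & Layland) bound for 2 tasks = 0.828427; compare with U = 10/39 (approx. 0.256410)
U <= bound, so schedulable by RM sufficient condition.

0.2564


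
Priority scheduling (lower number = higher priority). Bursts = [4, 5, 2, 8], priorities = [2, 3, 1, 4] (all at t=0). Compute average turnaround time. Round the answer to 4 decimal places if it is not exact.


Sort by priority (ascending = highest first):
Order: [(1, 2), (2, 4), (3, 5), (4, 8)]
Completion times:
  Priority 1, burst=2, C=2
  Priority 2, burst=4, C=6
  Priority 3, burst=5, C=11
  Priority 4, burst=8, C=19
Average turnaround = 38/4 = 9.5

9.5


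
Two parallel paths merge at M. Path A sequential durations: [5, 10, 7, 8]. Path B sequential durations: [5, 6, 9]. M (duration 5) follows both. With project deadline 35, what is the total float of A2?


Forward pass: ES(A2) = sum of predecessors on chain A = 5
EF = ES + duration = 5 + 10 = 15
Backward pass: LF(M) = deadline = 35; LS(M) = 35 - 5 = 30
LF(A2) = LS(M) - sum(successors on chain A) = 30 - 15 = 15
LS = LF - duration = 15 - 10 = 5
Total float = LS - ES = 5 - 5 = 0

0


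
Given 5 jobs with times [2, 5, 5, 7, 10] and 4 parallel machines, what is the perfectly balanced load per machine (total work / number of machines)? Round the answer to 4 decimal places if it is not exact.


Total processing time = 2 + 5 + 5 + 7 + 10 = 29
Number of machines = 4
Ideal balanced load = 29 / 4 = 7.25

7.25


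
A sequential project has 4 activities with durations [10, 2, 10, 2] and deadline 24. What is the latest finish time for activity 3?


LF(activity 3) = deadline - sum of successor durations
Successors: activities 4 through 4 with durations [2]
Sum of successor durations = 2
LF = 24 - 2 = 22

22


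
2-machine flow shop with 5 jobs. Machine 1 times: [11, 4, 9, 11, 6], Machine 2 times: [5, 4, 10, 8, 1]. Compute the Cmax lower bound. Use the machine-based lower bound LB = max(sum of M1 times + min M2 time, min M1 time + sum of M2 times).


LB1 = sum(M1 times) + min(M2 times) = 41 + 1 = 42
LB2 = min(M1 times) + sum(M2 times) = 4 + 28 = 32
Lower bound = max(LB1, LB2) = max(42, 32) = 42

42


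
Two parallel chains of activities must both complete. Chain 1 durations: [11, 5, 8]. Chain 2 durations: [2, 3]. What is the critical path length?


Path A total = 11 + 5 + 8 = 24
Path B total = 2 + 3 = 5
Critical path = longest path = max(24, 5) = 24

24


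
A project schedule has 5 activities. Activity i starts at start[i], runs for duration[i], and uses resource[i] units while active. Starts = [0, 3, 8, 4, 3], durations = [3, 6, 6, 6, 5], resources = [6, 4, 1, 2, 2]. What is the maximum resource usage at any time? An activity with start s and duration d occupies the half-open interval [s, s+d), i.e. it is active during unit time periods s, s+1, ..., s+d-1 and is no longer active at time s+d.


Each activity i is active on [start_i, start_i + duration_i).
Compute total resource usage per time slot:
  t=0: active resources = [6], total = 6
  t=1: active resources = [6], total = 6
  t=2: active resources = [6], total = 6
  t=3: active resources = [4, 2], total = 6
  t=4: active resources = [4, 2, 2], total = 8
  t=5: active resources = [4, 2, 2], total = 8
  t=6: active resources = [4, 2, 2], total = 8
  t=7: active resources = [4, 2, 2], total = 8
  t=8: active resources = [4, 1, 2], total = 7
  t=9: active resources = [1, 2], total = 3
  t=10: active resources = [1], total = 1
  t=11: active resources = [1], total = 1
  t=12: active resources = [1], total = 1
  t=13: active resources = [1], total = 1
Peak resource demand = 8

8


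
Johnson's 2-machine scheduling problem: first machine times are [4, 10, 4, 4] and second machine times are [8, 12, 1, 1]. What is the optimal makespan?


Apply Johnson's rule:
  Group 1 (a <= b): [(1, 4, 8), (2, 10, 12)]
  Group 2 (a > b): [(3, 4, 1), (4, 4, 1)]
Optimal job order: [1, 2, 3, 4]
Schedule:
  Job 1: M1 done at 4, M2 done at 12
  Job 2: M1 done at 14, M2 done at 26
  Job 3: M1 done at 18, M2 done at 27
  Job 4: M1 done at 22, M2 done at 28
Makespan = 28

28


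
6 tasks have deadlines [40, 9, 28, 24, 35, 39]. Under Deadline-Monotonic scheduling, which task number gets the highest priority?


Sort tasks by relative deadline (ascending):
  Task 2: deadline = 9
  Task 4: deadline = 24
  Task 3: deadline = 28
  Task 5: deadline = 35
  Task 6: deadline = 39
  Task 1: deadline = 40
Priority order (highest first): [2, 4, 3, 5, 6, 1]
Highest priority task = 2

2


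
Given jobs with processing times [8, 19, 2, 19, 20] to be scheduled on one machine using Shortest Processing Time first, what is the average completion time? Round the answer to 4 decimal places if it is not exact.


Sort jobs by processing time (SPT order): [2, 8, 19, 19, 20]
Compute completion times sequentially:
  Job 1: processing = 2, completes at 2
  Job 2: processing = 8, completes at 10
  Job 3: processing = 19, completes at 29
  Job 4: processing = 19, completes at 48
  Job 5: processing = 20, completes at 68
Sum of completion times = 157
Average completion time = 157/5 = 31.4

31.4


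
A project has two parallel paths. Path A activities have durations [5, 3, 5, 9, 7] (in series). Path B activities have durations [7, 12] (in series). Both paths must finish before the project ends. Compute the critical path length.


Path A total = 5 + 3 + 5 + 9 + 7 = 29
Path B total = 7 + 12 = 19
Critical path = longest path = max(29, 19) = 29

29


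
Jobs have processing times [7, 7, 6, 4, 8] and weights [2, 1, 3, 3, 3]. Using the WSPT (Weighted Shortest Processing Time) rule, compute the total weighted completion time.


Compute p/w ratios and sort ascending (WSPT): [(4, 3), (6, 3), (8, 3), (7, 2), (7, 1)]
Compute weighted completion times:
  Job (p=4,w=3): C=4, w*C=3*4=12
  Job (p=6,w=3): C=10, w*C=3*10=30
  Job (p=8,w=3): C=18, w*C=3*18=54
  Job (p=7,w=2): C=25, w*C=2*25=50
  Job (p=7,w=1): C=32, w*C=1*32=32
Total weighted completion time = 178

178


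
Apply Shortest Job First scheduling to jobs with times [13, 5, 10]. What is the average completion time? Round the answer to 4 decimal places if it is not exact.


SJF order (ascending): [5, 10, 13]
Completion times:
  Job 1: burst=5, C=5
  Job 2: burst=10, C=15
  Job 3: burst=13, C=28
Average completion = 48/3 = 16.0

16.0


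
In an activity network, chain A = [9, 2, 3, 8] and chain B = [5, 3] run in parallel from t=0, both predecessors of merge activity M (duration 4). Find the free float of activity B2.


ES(B2) = sum of predecessors on chain B = 5
EF(B2) = ES + duration = 5 + 3 = 8
Successor of B2 is M. ES(M) = max(sum(A), sum(B)) = max(22, 8) = 22
Free float = ES(successor) - EF(current) = 22 - 8 = 14

14


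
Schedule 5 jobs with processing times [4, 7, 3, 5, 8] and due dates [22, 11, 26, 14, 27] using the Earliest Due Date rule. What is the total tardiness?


Sort by due date (EDD order): [(7, 11), (5, 14), (4, 22), (3, 26), (8, 27)]
Compute completion times and tardiness:
  Job 1: p=7, d=11, C=7, tardiness=max(0,7-11)=0
  Job 2: p=5, d=14, C=12, tardiness=max(0,12-14)=0
  Job 3: p=4, d=22, C=16, tardiness=max(0,16-22)=0
  Job 4: p=3, d=26, C=19, tardiness=max(0,19-26)=0
  Job 5: p=8, d=27, C=27, tardiness=max(0,27-27)=0
Total tardiness = 0

0


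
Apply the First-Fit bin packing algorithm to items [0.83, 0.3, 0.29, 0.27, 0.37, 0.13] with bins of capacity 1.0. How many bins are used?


Place items sequentially using First-Fit:
  Item 0.83 -> new Bin 1
  Item 0.3 -> new Bin 2
  Item 0.29 -> Bin 2 (now 0.59)
  Item 0.27 -> Bin 2 (now 0.86)
  Item 0.37 -> new Bin 3
  Item 0.13 -> Bin 1 (now 0.96)
Total bins used = 3

3


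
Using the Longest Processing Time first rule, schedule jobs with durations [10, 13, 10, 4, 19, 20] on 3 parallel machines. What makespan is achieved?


Sort jobs in decreasing order (LPT): [20, 19, 13, 10, 10, 4]
Assign each job to the least loaded machine:
  Machine 1: jobs [20, 4], load = 24
  Machine 2: jobs [19, 10], load = 29
  Machine 3: jobs [13, 10], load = 23
Makespan = max load = 29

29


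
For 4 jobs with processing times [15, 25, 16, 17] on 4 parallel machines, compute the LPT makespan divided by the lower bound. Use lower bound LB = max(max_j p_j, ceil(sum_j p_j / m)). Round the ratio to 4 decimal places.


LPT order: [25, 17, 16, 15]
Machine loads after assignment: [25, 17, 16, 15]
LPT makespan = 25
Lower bound = max(max_job, ceil(total/4)) = max(25, 19) = 25
Ratio = 25 / 25 = 1.0

1.0


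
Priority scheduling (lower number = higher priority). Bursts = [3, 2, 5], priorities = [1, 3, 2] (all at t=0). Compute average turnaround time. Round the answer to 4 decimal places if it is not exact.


Sort by priority (ascending = highest first):
Order: [(1, 3), (2, 5), (3, 2)]
Completion times:
  Priority 1, burst=3, C=3
  Priority 2, burst=5, C=8
  Priority 3, burst=2, C=10
Average turnaround = 21/3 = 7.0

7.0


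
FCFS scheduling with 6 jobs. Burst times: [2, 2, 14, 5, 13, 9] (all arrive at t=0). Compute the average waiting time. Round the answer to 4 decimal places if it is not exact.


FCFS order (as given): [2, 2, 14, 5, 13, 9]
Waiting times:
  Job 1: wait = 0
  Job 2: wait = 2
  Job 3: wait = 4
  Job 4: wait = 18
  Job 5: wait = 23
  Job 6: wait = 36
Sum of waiting times = 83
Average waiting time = 83/6 = 13.8333

13.8333


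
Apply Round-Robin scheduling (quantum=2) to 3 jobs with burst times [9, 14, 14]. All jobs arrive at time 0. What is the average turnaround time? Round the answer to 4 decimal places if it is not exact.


Time quantum = 2
Execution trace:
  J1 runs 2 units, time = 2
  J2 runs 2 units, time = 4
  J3 runs 2 units, time = 6
  J1 runs 2 units, time = 8
  J2 runs 2 units, time = 10
  J3 runs 2 units, time = 12
  J1 runs 2 units, time = 14
  J2 runs 2 units, time = 16
  J3 runs 2 units, time = 18
  J1 runs 2 units, time = 20
  J2 runs 2 units, time = 22
  J3 runs 2 units, time = 24
  J1 runs 1 units, time = 25
  J2 runs 2 units, time = 27
  J3 runs 2 units, time = 29
  J2 runs 2 units, time = 31
  J3 runs 2 units, time = 33
  J2 runs 2 units, time = 35
  J3 runs 2 units, time = 37
Finish times: [25, 35, 37]
Average turnaround = 97/3 = 32.3333

32.3333


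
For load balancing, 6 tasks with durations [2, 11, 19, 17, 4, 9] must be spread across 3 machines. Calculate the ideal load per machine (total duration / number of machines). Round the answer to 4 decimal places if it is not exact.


Total processing time = 2 + 11 + 19 + 17 + 4 + 9 = 62
Number of machines = 3
Ideal balanced load = 62 / 3 = 20.6667

20.6667


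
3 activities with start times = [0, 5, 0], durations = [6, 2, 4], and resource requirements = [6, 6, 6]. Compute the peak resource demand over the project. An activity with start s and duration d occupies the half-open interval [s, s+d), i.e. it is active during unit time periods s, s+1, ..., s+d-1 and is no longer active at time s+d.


Each activity i is active on [start_i, start_i + duration_i).
Compute total resource usage per time slot:
  t=0: active resources = [6, 6], total = 12
  t=1: active resources = [6, 6], total = 12
  t=2: active resources = [6, 6], total = 12
  t=3: active resources = [6, 6], total = 12
  t=4: active resources = [6], total = 6
  t=5: active resources = [6, 6], total = 12
  t=6: active resources = [6], total = 6
Peak resource demand = 12

12


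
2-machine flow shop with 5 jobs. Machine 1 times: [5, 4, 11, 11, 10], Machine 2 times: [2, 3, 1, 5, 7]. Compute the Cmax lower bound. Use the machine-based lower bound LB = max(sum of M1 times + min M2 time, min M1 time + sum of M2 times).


LB1 = sum(M1 times) + min(M2 times) = 41 + 1 = 42
LB2 = min(M1 times) + sum(M2 times) = 4 + 18 = 22
Lower bound = max(LB1, LB2) = max(42, 22) = 42

42


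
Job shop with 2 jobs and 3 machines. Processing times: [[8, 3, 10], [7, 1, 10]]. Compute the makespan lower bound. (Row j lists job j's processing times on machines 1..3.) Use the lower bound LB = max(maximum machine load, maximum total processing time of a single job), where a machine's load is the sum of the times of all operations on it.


Machine loads:
  Machine 1: 8 + 7 = 15
  Machine 2: 3 + 1 = 4
  Machine 3: 10 + 10 = 20
Max machine load = 20
Job totals:
  Job 1: 21
  Job 2: 18
Max job total = 21
Lower bound = max(20, 21) = 21

21


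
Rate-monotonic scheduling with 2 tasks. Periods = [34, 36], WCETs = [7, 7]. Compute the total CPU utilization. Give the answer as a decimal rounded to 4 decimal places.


Compute individual utilizations (exact fractions):
  Task 1: C/T = 7/34 (approx. 0.2059)
  Task 2: C/T = 7/36 (approx. 0.1944)
Total utilization U = 7/34 + 7/36 = 245/612
Rounded to 4 decimal places: U = 0.4003
RM (Liu & Layland) bound for 2 tasks = 0.828427; compare with U = 245/612 (approx. 0.400327)
U <= bound, so schedulable by RM sufficient condition.

0.4003


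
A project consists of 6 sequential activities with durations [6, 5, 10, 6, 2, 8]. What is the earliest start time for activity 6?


Activity 6 starts after activities 1 through 5 complete.
Predecessor durations: [6, 5, 10, 6, 2]
ES = 6 + 5 + 10 + 6 + 2 = 29

29


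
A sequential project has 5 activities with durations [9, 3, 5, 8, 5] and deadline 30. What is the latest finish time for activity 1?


LF(activity 1) = deadline - sum of successor durations
Successors: activities 2 through 5 with durations [3, 5, 8, 5]
Sum of successor durations = 21
LF = 30 - 21 = 9

9


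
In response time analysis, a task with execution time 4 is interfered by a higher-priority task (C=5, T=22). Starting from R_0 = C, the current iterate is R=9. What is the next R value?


R_next = C + ceil(R_prev / T_hp) * C_hp
ceil(9 / 22) = ceil(0.4091) = 1
Interference = 1 * 5 = 5
R_next = 4 + 5 = 9
R_next = R_prev, so the iteration has converged (response time = 9).

9


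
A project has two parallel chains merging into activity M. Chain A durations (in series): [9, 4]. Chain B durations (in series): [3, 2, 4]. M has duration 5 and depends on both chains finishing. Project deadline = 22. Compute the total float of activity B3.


Forward pass: ES(B3) = sum of predecessors on chain B = 5
EF = ES + duration = 5 + 4 = 9
Backward pass: LF(M) = deadline = 22; LS(M) = 22 - 5 = 17
LF(B3) = LS(M) - sum(successors on chain B) = 17 - 0 = 17
LS = LF - duration = 17 - 4 = 13
Total float = LS - ES = 13 - 5 = 8

8


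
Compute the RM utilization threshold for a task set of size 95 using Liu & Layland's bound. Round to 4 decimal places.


Compute 2^(1/95) = 1.0073229689
Subtract 1: 1.0073229689 - 1 = 0.0073229689
Multiply by n: 95 * 0.0073229689 = 0.6956820455
Round to 4 dp: 0.6957

0.6957


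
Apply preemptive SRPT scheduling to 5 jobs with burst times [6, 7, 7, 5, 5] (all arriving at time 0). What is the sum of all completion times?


Since all jobs arrive at t=0, SRPT equals SPT ordering.
SPT order: [5, 5, 6, 7, 7]
Completion times:
  Job 1: p=5, C=5
  Job 2: p=5, C=10
  Job 3: p=6, C=16
  Job 4: p=7, C=23
  Job 5: p=7, C=30
Total completion time = 5 + 10 + 16 + 23 + 30 = 84

84


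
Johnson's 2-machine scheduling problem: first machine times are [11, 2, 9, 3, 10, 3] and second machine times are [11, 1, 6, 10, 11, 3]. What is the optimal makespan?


Apply Johnson's rule:
  Group 1 (a <= b): [(4, 3, 10), (6, 3, 3), (5, 10, 11), (1, 11, 11)]
  Group 2 (a > b): [(3, 9, 6), (2, 2, 1)]
Optimal job order: [4, 6, 5, 1, 3, 2]
Schedule:
  Job 4: M1 done at 3, M2 done at 13
  Job 6: M1 done at 6, M2 done at 16
  Job 5: M1 done at 16, M2 done at 27
  Job 1: M1 done at 27, M2 done at 38
  Job 3: M1 done at 36, M2 done at 44
  Job 2: M1 done at 38, M2 done at 45
Makespan = 45

45


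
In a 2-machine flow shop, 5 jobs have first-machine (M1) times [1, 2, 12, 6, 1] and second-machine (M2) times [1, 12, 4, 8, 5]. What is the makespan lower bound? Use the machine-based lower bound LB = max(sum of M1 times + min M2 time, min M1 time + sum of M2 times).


LB1 = sum(M1 times) + min(M2 times) = 22 + 1 = 23
LB2 = min(M1 times) + sum(M2 times) = 1 + 30 = 31
Lower bound = max(LB1, LB2) = max(23, 31) = 31

31


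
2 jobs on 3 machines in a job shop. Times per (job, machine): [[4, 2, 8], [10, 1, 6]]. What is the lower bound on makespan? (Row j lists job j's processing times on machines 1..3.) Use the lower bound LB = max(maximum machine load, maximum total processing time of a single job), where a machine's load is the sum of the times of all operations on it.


Machine loads:
  Machine 1: 4 + 10 = 14
  Machine 2: 2 + 1 = 3
  Machine 3: 8 + 6 = 14
Max machine load = 14
Job totals:
  Job 1: 14
  Job 2: 17
Max job total = 17
Lower bound = max(14, 17) = 17

17


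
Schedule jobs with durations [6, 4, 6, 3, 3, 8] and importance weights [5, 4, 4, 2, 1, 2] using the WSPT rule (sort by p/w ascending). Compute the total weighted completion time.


Compute p/w ratios and sort ascending (WSPT): [(4, 4), (6, 5), (6, 4), (3, 2), (3, 1), (8, 2)]
Compute weighted completion times:
  Job (p=4,w=4): C=4, w*C=4*4=16
  Job (p=6,w=5): C=10, w*C=5*10=50
  Job (p=6,w=4): C=16, w*C=4*16=64
  Job (p=3,w=2): C=19, w*C=2*19=38
  Job (p=3,w=1): C=22, w*C=1*22=22
  Job (p=8,w=2): C=30, w*C=2*30=60
Total weighted completion time = 250

250


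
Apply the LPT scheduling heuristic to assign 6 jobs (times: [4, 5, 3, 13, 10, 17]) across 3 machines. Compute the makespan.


Sort jobs in decreasing order (LPT): [17, 13, 10, 5, 4, 3]
Assign each job to the least loaded machine:
  Machine 1: jobs [17], load = 17
  Machine 2: jobs [13, 4], load = 17
  Machine 3: jobs [10, 5, 3], load = 18
Makespan = max load = 18

18


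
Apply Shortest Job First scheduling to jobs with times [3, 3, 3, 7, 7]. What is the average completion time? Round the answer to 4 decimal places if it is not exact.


SJF order (ascending): [3, 3, 3, 7, 7]
Completion times:
  Job 1: burst=3, C=3
  Job 2: burst=3, C=6
  Job 3: burst=3, C=9
  Job 4: burst=7, C=16
  Job 5: burst=7, C=23
Average completion = 57/5 = 11.4

11.4


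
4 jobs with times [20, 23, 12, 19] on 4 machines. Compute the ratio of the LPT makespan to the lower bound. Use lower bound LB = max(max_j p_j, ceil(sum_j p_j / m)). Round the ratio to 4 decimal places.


LPT order: [23, 20, 19, 12]
Machine loads after assignment: [23, 20, 19, 12]
LPT makespan = 23
Lower bound = max(max_job, ceil(total/4)) = max(23, 19) = 23
Ratio = 23 / 23 = 1.0

1.0


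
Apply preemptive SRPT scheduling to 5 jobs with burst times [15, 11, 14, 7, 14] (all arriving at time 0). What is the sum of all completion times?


Since all jobs arrive at t=0, SRPT equals SPT ordering.
SPT order: [7, 11, 14, 14, 15]
Completion times:
  Job 1: p=7, C=7
  Job 2: p=11, C=18
  Job 3: p=14, C=32
  Job 4: p=14, C=46
  Job 5: p=15, C=61
Total completion time = 7 + 18 + 32 + 46 + 61 = 164

164


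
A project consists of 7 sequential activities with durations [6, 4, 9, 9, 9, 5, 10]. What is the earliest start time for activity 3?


Activity 3 starts after activities 1 through 2 complete.
Predecessor durations: [6, 4]
ES = 6 + 4 = 10

10


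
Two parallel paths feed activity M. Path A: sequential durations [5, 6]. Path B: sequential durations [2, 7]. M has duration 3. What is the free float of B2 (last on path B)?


ES(B2) = sum of predecessors on chain B = 2
EF(B2) = ES + duration = 2 + 7 = 9
Successor of B2 is M. ES(M) = max(sum(A), sum(B)) = max(11, 9) = 11
Free float = ES(successor) - EF(current) = 11 - 9 = 2

2


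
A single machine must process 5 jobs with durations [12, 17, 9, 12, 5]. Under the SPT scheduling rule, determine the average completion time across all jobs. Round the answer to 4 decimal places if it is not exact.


Sort jobs by processing time (SPT order): [5, 9, 12, 12, 17]
Compute completion times sequentially:
  Job 1: processing = 5, completes at 5
  Job 2: processing = 9, completes at 14
  Job 3: processing = 12, completes at 26
  Job 4: processing = 12, completes at 38
  Job 5: processing = 17, completes at 55
Sum of completion times = 138
Average completion time = 138/5 = 27.6

27.6


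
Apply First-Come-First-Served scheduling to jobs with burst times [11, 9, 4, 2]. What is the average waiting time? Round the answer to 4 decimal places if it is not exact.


FCFS order (as given): [11, 9, 4, 2]
Waiting times:
  Job 1: wait = 0
  Job 2: wait = 11
  Job 3: wait = 20
  Job 4: wait = 24
Sum of waiting times = 55
Average waiting time = 55/4 = 13.75

13.75


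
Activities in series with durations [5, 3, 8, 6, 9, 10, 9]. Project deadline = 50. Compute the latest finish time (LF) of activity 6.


LF(activity 6) = deadline - sum of successor durations
Successors: activities 7 through 7 with durations [9]
Sum of successor durations = 9
LF = 50 - 9 = 41

41


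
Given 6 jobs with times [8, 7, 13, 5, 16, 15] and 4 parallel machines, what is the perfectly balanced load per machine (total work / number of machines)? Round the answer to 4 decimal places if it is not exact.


Total processing time = 8 + 7 + 13 + 5 + 16 + 15 = 64
Number of machines = 4
Ideal balanced load = 64 / 4 = 16.0

16.0


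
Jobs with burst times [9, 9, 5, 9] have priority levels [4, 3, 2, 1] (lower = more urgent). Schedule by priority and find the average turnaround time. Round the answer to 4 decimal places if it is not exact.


Sort by priority (ascending = highest first):
Order: [(1, 9), (2, 5), (3, 9), (4, 9)]
Completion times:
  Priority 1, burst=9, C=9
  Priority 2, burst=5, C=14
  Priority 3, burst=9, C=23
  Priority 4, burst=9, C=32
Average turnaround = 78/4 = 19.5

19.5


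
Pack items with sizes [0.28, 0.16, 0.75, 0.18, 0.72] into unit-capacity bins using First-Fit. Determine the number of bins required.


Place items sequentially using First-Fit:
  Item 0.28 -> new Bin 1
  Item 0.16 -> Bin 1 (now 0.44)
  Item 0.75 -> new Bin 2
  Item 0.18 -> Bin 1 (now 0.62)
  Item 0.72 -> new Bin 3
Total bins used = 3

3


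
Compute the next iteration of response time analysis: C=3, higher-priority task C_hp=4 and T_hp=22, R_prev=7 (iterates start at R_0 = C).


R_next = C + ceil(R_prev / T_hp) * C_hp
ceil(7 / 22) = ceil(0.3182) = 1
Interference = 1 * 4 = 4
R_next = 3 + 4 = 7
R_next = R_prev, so the iteration has converged (response time = 7).

7


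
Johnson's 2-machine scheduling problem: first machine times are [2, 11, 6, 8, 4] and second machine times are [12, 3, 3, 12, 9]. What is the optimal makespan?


Apply Johnson's rule:
  Group 1 (a <= b): [(1, 2, 12), (5, 4, 9), (4, 8, 12)]
  Group 2 (a > b): [(2, 11, 3), (3, 6, 3)]
Optimal job order: [1, 5, 4, 2, 3]
Schedule:
  Job 1: M1 done at 2, M2 done at 14
  Job 5: M1 done at 6, M2 done at 23
  Job 4: M1 done at 14, M2 done at 35
  Job 2: M1 done at 25, M2 done at 38
  Job 3: M1 done at 31, M2 done at 41
Makespan = 41

41


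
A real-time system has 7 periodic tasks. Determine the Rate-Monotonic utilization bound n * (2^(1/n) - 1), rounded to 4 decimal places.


Compute 2^(1/7) = 1.1040895137
Subtract 1: 1.1040895137 - 1 = 0.1040895137
Multiply by n: 7 * 0.1040895137 = 0.7286265959
Round to 4 dp: 0.7286

0.7286


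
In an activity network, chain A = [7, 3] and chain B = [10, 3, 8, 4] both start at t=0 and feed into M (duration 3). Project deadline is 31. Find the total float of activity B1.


Forward pass: ES(B1) = sum of predecessors on chain B = 0
EF = ES + duration = 0 + 10 = 10
Backward pass: LF(M) = deadline = 31; LS(M) = 31 - 3 = 28
LF(B1) = LS(M) - sum(successors on chain B) = 28 - 15 = 13
LS = LF - duration = 13 - 10 = 3
Total float = LS - ES = 3 - 0 = 3

3


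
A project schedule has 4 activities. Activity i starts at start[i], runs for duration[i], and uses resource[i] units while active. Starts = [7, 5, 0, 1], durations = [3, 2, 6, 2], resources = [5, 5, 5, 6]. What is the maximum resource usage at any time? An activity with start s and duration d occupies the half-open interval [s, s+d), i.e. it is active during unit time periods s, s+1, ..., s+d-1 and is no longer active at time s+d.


Each activity i is active on [start_i, start_i + duration_i).
Compute total resource usage per time slot:
  t=0: active resources = [5], total = 5
  t=1: active resources = [5, 6], total = 11
  t=2: active resources = [5, 6], total = 11
  t=3: active resources = [5], total = 5
  t=4: active resources = [5], total = 5
  t=5: active resources = [5, 5], total = 10
  t=6: active resources = [5], total = 5
  t=7: active resources = [5], total = 5
  t=8: active resources = [5], total = 5
  t=9: active resources = [5], total = 5
Peak resource demand = 11

11


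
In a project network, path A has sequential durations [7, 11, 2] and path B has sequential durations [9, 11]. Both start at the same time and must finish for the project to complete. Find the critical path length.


Path A total = 7 + 11 + 2 = 20
Path B total = 9 + 11 = 20
Critical path = longest path = max(20, 20) = 20

20


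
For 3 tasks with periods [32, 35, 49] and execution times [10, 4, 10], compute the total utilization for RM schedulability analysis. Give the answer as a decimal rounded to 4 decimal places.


Compute individual utilizations (exact fractions):
  Task 1: C/T = 10/32 = 5/16 (approx. 0.3125)
  Task 2: C/T = 4/35 (approx. 0.1143)
  Task 3: C/T = 10/49 (approx. 0.2041)
Total utilization U = 5/16 + 4/35 + 10/49 = 2473/3920
Rounded to 4 decimal places: U = 0.6309
RM (Liu & Layland) bound for 3 tasks = 0.779763; compare with U = 2473/3920 (approx. 0.630867)
U <= bound, so schedulable by RM sufficient condition.

0.6309


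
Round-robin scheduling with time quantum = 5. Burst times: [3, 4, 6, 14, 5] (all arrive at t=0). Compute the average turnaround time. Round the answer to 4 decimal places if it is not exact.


Time quantum = 5
Execution trace:
  J1 runs 3 units, time = 3
  J2 runs 4 units, time = 7
  J3 runs 5 units, time = 12
  J4 runs 5 units, time = 17
  J5 runs 5 units, time = 22
  J3 runs 1 units, time = 23
  J4 runs 5 units, time = 28
  J4 runs 4 units, time = 32
Finish times: [3, 7, 23, 32, 22]
Average turnaround = 87/5 = 17.4

17.4


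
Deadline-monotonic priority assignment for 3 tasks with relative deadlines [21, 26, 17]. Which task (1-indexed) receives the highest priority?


Sort tasks by relative deadline (ascending):
  Task 3: deadline = 17
  Task 1: deadline = 21
  Task 2: deadline = 26
Priority order (highest first): [3, 1, 2]
Highest priority task = 3

3


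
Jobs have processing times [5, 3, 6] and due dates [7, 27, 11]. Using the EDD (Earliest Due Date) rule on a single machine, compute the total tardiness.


Sort by due date (EDD order): [(5, 7), (6, 11), (3, 27)]
Compute completion times and tardiness:
  Job 1: p=5, d=7, C=5, tardiness=max(0,5-7)=0
  Job 2: p=6, d=11, C=11, tardiness=max(0,11-11)=0
  Job 3: p=3, d=27, C=14, tardiness=max(0,14-27)=0
Total tardiness = 0

0


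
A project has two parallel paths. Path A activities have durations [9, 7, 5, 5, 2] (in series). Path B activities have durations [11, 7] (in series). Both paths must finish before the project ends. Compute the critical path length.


Path A total = 9 + 7 + 5 + 5 + 2 = 28
Path B total = 11 + 7 = 18
Critical path = longest path = max(28, 18) = 28

28


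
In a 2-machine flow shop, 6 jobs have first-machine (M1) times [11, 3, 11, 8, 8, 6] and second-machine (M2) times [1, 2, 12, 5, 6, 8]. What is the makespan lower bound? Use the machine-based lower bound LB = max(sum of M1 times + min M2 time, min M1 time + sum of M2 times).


LB1 = sum(M1 times) + min(M2 times) = 47 + 1 = 48
LB2 = min(M1 times) + sum(M2 times) = 3 + 34 = 37
Lower bound = max(LB1, LB2) = max(48, 37) = 48

48


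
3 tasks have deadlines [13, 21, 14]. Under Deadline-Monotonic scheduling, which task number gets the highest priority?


Sort tasks by relative deadline (ascending):
  Task 1: deadline = 13
  Task 3: deadline = 14
  Task 2: deadline = 21
Priority order (highest first): [1, 3, 2]
Highest priority task = 1

1


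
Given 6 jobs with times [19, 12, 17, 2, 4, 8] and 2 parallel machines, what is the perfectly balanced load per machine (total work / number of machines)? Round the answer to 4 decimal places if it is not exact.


Total processing time = 19 + 12 + 17 + 2 + 4 + 8 = 62
Number of machines = 2
Ideal balanced load = 62 / 2 = 31.0

31.0


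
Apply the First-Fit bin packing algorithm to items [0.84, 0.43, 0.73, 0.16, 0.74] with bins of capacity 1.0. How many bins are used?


Place items sequentially using First-Fit:
  Item 0.84 -> new Bin 1
  Item 0.43 -> new Bin 2
  Item 0.73 -> new Bin 3
  Item 0.16 -> Bin 1 (now 1.0)
  Item 0.74 -> new Bin 4
Total bins used = 4

4


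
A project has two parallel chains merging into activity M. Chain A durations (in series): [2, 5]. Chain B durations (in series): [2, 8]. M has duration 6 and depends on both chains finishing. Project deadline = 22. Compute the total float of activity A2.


Forward pass: ES(A2) = sum of predecessors on chain A = 2
EF = ES + duration = 2 + 5 = 7
Backward pass: LF(M) = deadline = 22; LS(M) = 22 - 6 = 16
LF(A2) = LS(M) - sum(successors on chain A) = 16 - 0 = 16
LS = LF - duration = 16 - 5 = 11
Total float = LS - ES = 11 - 2 = 9

9


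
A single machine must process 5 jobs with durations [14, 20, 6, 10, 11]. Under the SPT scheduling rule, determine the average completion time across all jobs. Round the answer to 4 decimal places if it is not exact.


Sort jobs by processing time (SPT order): [6, 10, 11, 14, 20]
Compute completion times sequentially:
  Job 1: processing = 6, completes at 6
  Job 2: processing = 10, completes at 16
  Job 3: processing = 11, completes at 27
  Job 4: processing = 14, completes at 41
  Job 5: processing = 20, completes at 61
Sum of completion times = 151
Average completion time = 151/5 = 30.2

30.2


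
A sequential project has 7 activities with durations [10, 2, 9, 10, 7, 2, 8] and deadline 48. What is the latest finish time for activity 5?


LF(activity 5) = deadline - sum of successor durations
Successors: activities 6 through 7 with durations [2, 8]
Sum of successor durations = 10
LF = 48 - 10 = 38

38


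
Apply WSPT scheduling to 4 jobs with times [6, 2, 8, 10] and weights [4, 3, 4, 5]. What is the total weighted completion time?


Compute p/w ratios and sort ascending (WSPT): [(2, 3), (6, 4), (8, 4), (10, 5)]
Compute weighted completion times:
  Job (p=2,w=3): C=2, w*C=3*2=6
  Job (p=6,w=4): C=8, w*C=4*8=32
  Job (p=8,w=4): C=16, w*C=4*16=64
  Job (p=10,w=5): C=26, w*C=5*26=130
Total weighted completion time = 232

232


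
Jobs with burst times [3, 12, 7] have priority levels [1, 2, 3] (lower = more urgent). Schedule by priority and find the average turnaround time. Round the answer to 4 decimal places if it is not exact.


Sort by priority (ascending = highest first):
Order: [(1, 3), (2, 12), (3, 7)]
Completion times:
  Priority 1, burst=3, C=3
  Priority 2, burst=12, C=15
  Priority 3, burst=7, C=22
Average turnaround = 40/3 = 13.3333

13.3333


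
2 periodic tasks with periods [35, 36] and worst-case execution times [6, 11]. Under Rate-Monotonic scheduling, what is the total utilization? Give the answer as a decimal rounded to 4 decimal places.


Compute individual utilizations (exact fractions):
  Task 1: C/T = 6/35 (approx. 0.1714)
  Task 2: C/T = 11/36 (approx. 0.3056)
Total utilization U = 6/35 + 11/36 = 601/1260
Rounded to 4 decimal places: U = 0.4770
RM (Liu & Layland) bound for 2 tasks = 0.828427; compare with U = 601/1260 (approx. 0.476984)
U <= bound, so schedulable by RM sufficient condition.

0.4770


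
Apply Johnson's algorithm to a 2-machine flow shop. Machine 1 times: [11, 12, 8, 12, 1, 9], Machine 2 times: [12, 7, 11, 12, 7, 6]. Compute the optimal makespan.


Apply Johnson's rule:
  Group 1 (a <= b): [(5, 1, 7), (3, 8, 11), (1, 11, 12), (4, 12, 12)]
  Group 2 (a > b): [(2, 12, 7), (6, 9, 6)]
Optimal job order: [5, 3, 1, 4, 2, 6]
Schedule:
  Job 5: M1 done at 1, M2 done at 8
  Job 3: M1 done at 9, M2 done at 20
  Job 1: M1 done at 20, M2 done at 32
  Job 4: M1 done at 32, M2 done at 44
  Job 2: M1 done at 44, M2 done at 51
  Job 6: M1 done at 53, M2 done at 59
Makespan = 59

59


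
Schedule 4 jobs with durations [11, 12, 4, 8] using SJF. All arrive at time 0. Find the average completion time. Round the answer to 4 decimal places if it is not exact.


SJF order (ascending): [4, 8, 11, 12]
Completion times:
  Job 1: burst=4, C=4
  Job 2: burst=8, C=12
  Job 3: burst=11, C=23
  Job 4: burst=12, C=35
Average completion = 74/4 = 18.5

18.5


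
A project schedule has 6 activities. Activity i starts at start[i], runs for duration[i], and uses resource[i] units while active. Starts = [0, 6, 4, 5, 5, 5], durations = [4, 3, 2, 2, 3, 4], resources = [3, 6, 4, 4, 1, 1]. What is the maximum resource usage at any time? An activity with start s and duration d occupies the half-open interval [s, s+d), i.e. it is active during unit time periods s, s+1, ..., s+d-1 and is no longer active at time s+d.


Each activity i is active on [start_i, start_i + duration_i).
Compute total resource usage per time slot:
  t=0: active resources = [3], total = 3
  t=1: active resources = [3], total = 3
  t=2: active resources = [3], total = 3
  t=3: active resources = [3], total = 3
  t=4: active resources = [4], total = 4
  t=5: active resources = [4, 4, 1, 1], total = 10
  t=6: active resources = [6, 4, 1, 1], total = 12
  t=7: active resources = [6, 1, 1], total = 8
  t=8: active resources = [6, 1], total = 7
Peak resource demand = 12

12
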